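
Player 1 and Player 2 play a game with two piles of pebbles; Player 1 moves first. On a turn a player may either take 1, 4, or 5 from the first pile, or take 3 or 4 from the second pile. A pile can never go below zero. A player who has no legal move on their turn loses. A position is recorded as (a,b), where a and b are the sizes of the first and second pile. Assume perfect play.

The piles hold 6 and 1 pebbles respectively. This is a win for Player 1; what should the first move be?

Move to (2,1).

Label each position W (a win for the player to move) or L (a loss). A position with no legal move is L; any other position is W exactly when some move reaches an L, and L when every move reaches a W.
No move ever increases a pile, so every position that can arise here has a ≤ 6 and b ≤ 1; it is enough to label the cells with 0 ≤ a ≤ 6 and 0 ≤ b ≤ 1.
Every move lowers a or b (never raises either), so fill the grid row by row in increasing a, and left to right within a row: each cell's successors are then already labelled.
      b=0  b=1
a=0:    L    L
a=1:    W    W
a=2:    L    L
a=3:    W    W
a=4:    W    W
a=5:    W    W
a=6:    W    W
Cells with no legal move (terminal, hence L): (0,0), (0,1).
The remaining L cells, each justified by listing all of its moves:
(2,0): the only move is to (1,0)(W), a W ⇒ L
(2,1): the only move is to (1,1)(W), a W ⇒ L
Every other cell has at least one move into one of the L cells above, so it is W.
From (6,1), the L positions reachable in one move are: (2,1).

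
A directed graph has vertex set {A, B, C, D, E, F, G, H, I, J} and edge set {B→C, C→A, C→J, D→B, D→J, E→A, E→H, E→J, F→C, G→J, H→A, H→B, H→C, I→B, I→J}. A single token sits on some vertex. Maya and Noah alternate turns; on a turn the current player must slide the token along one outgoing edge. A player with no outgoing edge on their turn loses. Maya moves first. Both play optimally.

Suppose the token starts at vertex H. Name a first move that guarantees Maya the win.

Move to B.

Work bottom-up. With no move the player to move loses. Otherwise the position is W if at least one move leads to an L position for the opponent, and L if every move leads to a W.
Every edge goes from a vertex to one that appears earlier in the order J, A, C, B, H, E, I, G, D, F, so processing vertices in that order labels each vertex after all of its successors.
J: no outgoing edge → L
A: no outgoing edge → L
C: W (go to A, an L position)
B: L (sole option C(W) is W)
H: W (go to B, an L position)
E: W (go to A, an L position)
I: W (go to B, an L position)
G: W (go to J, an L position)
D: W (go to B, an L position)
F: L (sole option C(W) is W)
From H, the L positions reachable in one move are: B, A. Any move reaching one of these is winning.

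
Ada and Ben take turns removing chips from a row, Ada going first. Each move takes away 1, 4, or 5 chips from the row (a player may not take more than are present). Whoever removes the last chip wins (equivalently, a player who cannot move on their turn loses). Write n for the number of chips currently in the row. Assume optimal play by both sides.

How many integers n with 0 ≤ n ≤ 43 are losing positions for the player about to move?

Compute win/loss labels from the base case upward. A position with no move is L. Any other position is W if it can reach an L in one move, else L.
n=0: no move → L
n=1: W (go to 0, an L position)
n=2: L (sole option 1(W) is W)
n=3: W (go to 2, an L position)
n=4: W (go to 0, an L position)
n=5: W (go to 0, an L position)
n=6: W (go to 2, an L position)
n=7: W (go to 2, an L position)
n=8: L (options 7(W), 4(W), 3(W) are all W)
n=9: W (go to 8, an L position)
n=10: L (options 9(W), 6(W), 5(W) are all W)
n=11: W (go to 10, an L position)
n=12: W (go to 8, an L position)
n=13: W (go to 8, an L position)
n=14: W (go to 10, an L position)
n=15: W (go to 10, an L position)
n=16: L (options 15(W), 12(W), 11(W) are all W)
n=17: W (go to 16, an L position)
n=18: L (options 17(W), 14(W), 13(W) are all W)
n=19: W (go to 18, an L position)
n=20: W (go to 16, an L position)
n=21: W (go to 16, an L position)
n=22: W (go to 18, an L position)
n=23: W (go to 18, an L position)
n=24: L (options 23(W), 20(W), 19(W) are all W)
n=25: W (go to 24, an L position)
n=26: L (options 25(W), 22(W), 21(W) are all W)
n=27: W (go to 26, an L position)
n=28: W (go to 24, an L position)
n=29: W (go to 24, an L position)
n=30: W (go to 26, an L position)
n=31: W (go to 26, an L position)
n=32: L (options 31(W), 28(W), 27(W) are all W)
n=33: W (go to 32, an L position)
n=34: L (options 33(W), 30(W), 29(W) are all W)
n=35: W (go to 34, an L position)
n=36: W (go to 32, an L position)
n=37: W (go to 32, an L position)
n=38: W (go to 34, an L position)
n=39: W (go to 34, an L position)
n=40: L (options 39(W), 36(W), 35(W) are all W)
n=41: W (go to 40, an L position)
n=42: L (options 41(W), 38(W), 37(W) are all W)
n=43: W (go to 42, an L position)
L entries with 0 ≤ n ≤ 43: n = 0, 2, 8, 10, 16, 18, 24, 26, 32, 34, 40, 42; that makes 12.

12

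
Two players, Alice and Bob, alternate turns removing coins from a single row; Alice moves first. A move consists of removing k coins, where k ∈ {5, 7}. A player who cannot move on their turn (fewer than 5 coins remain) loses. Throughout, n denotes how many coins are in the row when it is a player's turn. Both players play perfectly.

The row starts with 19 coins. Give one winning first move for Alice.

Label each position W (a win for the player to move) or L (a loss). A position with no legal move is L; any other position is W exactly when some move reaches an L, and L when every move reaches a W.
n=0: no move → L
n=1: no move → L
n=2: no move → L
n=3: no move → L
n=4: no move → L
n=5: W (go to 0, an L position)
n=6: W (go to 1, an L position)
n=7: W (go to 2, an L position)
n=8: W (go to 3, an L position)
n=9: W (go to 4, an L position)
n=10: W (go to 3, an L position)
n=11: W (go to 4, an L position)
n=12: L (options 7(W), 5(W) are all W)
n=13: L (options 8(W), 6(W) are all W)
n=14: L (options 9(W), 7(W) are all W)
n=15: L (options 10(W), 8(W) are all W)
n=16: L (options 11(W), 9(W) are all W)
n=17: W (go to 12, an L position)
n=18: W (go to 13, an L position)
n=19: W (go to 14, an L position)
From 19, the L positions reachable in one move are: 14, 12. Any move reaching one of these is winning.

Remove 5, leaving 14.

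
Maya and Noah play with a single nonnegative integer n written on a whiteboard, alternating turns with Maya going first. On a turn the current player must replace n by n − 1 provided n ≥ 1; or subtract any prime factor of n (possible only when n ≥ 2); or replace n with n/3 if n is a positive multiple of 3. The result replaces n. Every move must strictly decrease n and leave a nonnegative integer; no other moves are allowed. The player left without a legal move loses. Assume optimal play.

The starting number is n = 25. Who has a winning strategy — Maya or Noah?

Compute win/loss labels from the base case upward. A position with no move is L. Any other position is W if it can reach an L in one move, else L.
n=0: no move → L
n=1: reaches L-position 0 → W
n=2: reaches L-position 0 → W
n=3: reaches L-position 0 → W
n=4: only reaches 2(W), 3(W), all W → L
n=5: reaches L-position 0 → W
n=6: reaches L-position 4 → W
n=7: reaches L-position 0 → W
n=8: only reaches 6(W), 7(W), all W → L
n=9: reaches L-position 8 → W
n=10: reaches L-position 8 → W
n=11: reaches L-position 0 → W
n=12: reaches L-position 4 → W
n=13: reaches L-position 0 → W
n=14: only reaches 7(W), 12(W), 13(W), all W → L
n=15: reaches L-position 14 → W
n=16: reaches L-position 14 → W
n=17: reaches L-position 0 → W
n=18: only reaches 6(W), 15(W), 16(W), 17(W), all W → L
n=19: reaches L-position 0 → W
n=20: reaches L-position 18 → W
n=21: reaches L-position 14 → W
n=22: only reaches 11(W), 20(W), 21(W), all W → L
n=23: reaches L-position 0 → W
n=24: reaches L-position 8 → W
n=25: only reaches 20(W), 24(W), all W → L
Every move from 25 reaches a W position, so the mover loses.

Noah wins.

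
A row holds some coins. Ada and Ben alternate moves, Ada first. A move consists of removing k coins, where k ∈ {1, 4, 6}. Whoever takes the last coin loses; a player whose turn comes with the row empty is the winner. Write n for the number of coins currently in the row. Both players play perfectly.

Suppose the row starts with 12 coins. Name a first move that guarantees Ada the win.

Build the W/L table. Terminal = W. A non-terminal position is W if it has a move to some L; otherwise it is L.
n=0: no move; the opponent has just taken the last coin and therefore loses → W
n=1: L (sole option 0(W) is W)
n=2: W (go to 1, an L position)
n=3: L (sole option 2(W) is W)
n=4: W (go to 3, an L position)
n=5: W (go to 1, an L position)
n=6: L (options 5(W), 2(W), 0(W) are all W)
n=7: W (go to 6, an L position)
n=8: L (options 7(W), 4(W), 2(W) are all W)
n=9: W (go to 8, an L position)
n=10: W (go to 6, an L position)
n=11: L (options 10(W), 7(W), 5(W) are all W)
n=12: W (go to 11, an L position)
From 12, the L positions reachable in one move are: 11, 8, 6. Any move reaching one of these is winning.

Remove 1, leaving 11.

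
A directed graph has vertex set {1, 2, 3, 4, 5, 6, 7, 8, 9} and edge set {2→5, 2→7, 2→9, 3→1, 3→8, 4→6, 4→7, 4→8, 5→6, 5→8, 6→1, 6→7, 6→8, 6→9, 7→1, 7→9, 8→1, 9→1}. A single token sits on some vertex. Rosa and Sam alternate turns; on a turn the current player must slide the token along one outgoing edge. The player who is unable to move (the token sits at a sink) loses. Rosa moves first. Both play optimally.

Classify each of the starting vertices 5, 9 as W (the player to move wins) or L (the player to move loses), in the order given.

Classify positions by backward induction: terminal positions (no move available) are L. From any other position, the mover wins iff some move reaches an L.
Every edge goes from a vertex to one that appears earlier in the order 1, 9, 8, 7, 6, 4, 3, 5, 2, so processing vertices in that order labels each vertex after all of its successors.
1: no outgoing edge → L
9: →1(L), so W
8: →1(L), so W
7: →1(L), so W
6: →1(L), so W
4: →6(W), 7(W), 8(W) — all W, so L
3: →1(L), so W
5: →6(W), 8(W) — all W, so L
2: →5(L), so W

5: L, 9: W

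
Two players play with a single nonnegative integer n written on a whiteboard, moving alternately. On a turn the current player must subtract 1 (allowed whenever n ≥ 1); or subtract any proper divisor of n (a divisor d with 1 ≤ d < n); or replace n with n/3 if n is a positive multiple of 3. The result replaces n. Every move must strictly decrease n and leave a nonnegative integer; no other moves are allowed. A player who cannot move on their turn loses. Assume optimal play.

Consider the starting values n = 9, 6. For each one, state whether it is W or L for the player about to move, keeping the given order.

Classify positions by backward induction: terminal positions (no move available) are L. From any other position, the mover wins iff some move reaches an L.
n=0: no move → L
n=1: reaches L-position 0 → W
n=2: only reaches 1(W), which is W → L
n=3: reaches L-position 2 → W
n=4: reaches L-position 2 → W
n=5: only reaches 4(W), which is W → L
n=6: reaches L-position 2 → W
n=7: only reaches 6(W), which is W → L
n=8: reaches L-position 7 → W
n=9: only reaches 3(W), 6(W), 8(W), all W → L

9: L, 6: W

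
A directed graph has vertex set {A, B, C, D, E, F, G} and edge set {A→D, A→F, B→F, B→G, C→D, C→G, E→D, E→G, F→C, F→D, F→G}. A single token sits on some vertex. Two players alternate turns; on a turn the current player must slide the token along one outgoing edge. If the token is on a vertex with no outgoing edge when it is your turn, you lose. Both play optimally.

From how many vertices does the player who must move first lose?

Work bottom-up. With no move the player to move loses. Otherwise the position is W if at least one move leads to an L position for the opponent, and L if every move leads to a W.
Every edge goes from a vertex to one that appears earlier in the order G, D, C, F, B, E, A, so processing vertices in that order labels each vertex after all of its successors.
G: no outgoing edge → L
D: no outgoing edge → L
C: reaches L-position D → W
F: reaches L-position D → W
B: reaches L-position G → W
E: reaches L-position D → W
A: reaches L-position D → W
The L vertices are D, G; that is 2 in all.

2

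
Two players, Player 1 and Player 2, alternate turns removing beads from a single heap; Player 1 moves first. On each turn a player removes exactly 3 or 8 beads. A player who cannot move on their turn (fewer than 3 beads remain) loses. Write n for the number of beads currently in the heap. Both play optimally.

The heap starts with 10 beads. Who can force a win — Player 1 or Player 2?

Classify positions by backward induction: terminal positions (no move available) are L. From any other position, the mover wins iff some move reaches an L.
n=0: no move → L
n=1: no move → L
n=2: no move → L
n=3: reaches L-position 0 → W
n=4: reaches L-position 1 → W
n=5: reaches L-position 2 → W
n=6: only reaches 3(W), which is W → L
n=7: only reaches 4(W), which is W → L
n=8: reaches L-position 0 → W
n=9: reaches L-position 6 → W
n=10: reaches L-position 7 → W
From 10 Player 1 can remove 3, leaving 7, reaching an L position.

Player 1 wins.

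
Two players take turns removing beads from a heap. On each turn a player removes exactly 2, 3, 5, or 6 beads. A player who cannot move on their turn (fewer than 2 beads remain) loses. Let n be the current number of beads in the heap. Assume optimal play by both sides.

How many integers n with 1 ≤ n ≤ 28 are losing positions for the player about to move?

7

Work bottom-up. With no move the player to move loses. Otherwise the position is W if at least one move leads to an L position for the opponent, and L if every move leads to a W.
n=0: no move → L
n=1: no move → L
n=2: →0(L), so W
n=3: →1(L), so W
n=4: →1(L), so W
n=5: →0(L), so W
n=6: →1(L), so W
n=7: →1(L), so W
n=8: →6(W), 5(W), 3(W), 2(W) — all W, so L
n=9: →7(W), 6(W), 4(W), 3(W) — all W, so L
n=10: →8(L), so W
n=11: →9(L), so W
n=12: →9(L), so W
n=13: →8(L), so W
n=14: →9(L), so W
n=15: →9(L), so W
n=16: →14(W), 13(W), 11(W), 10(W) — all W, so L
n=17: →15(W), 14(W), 12(W), 11(W) — all W, so L
n=18: →16(L), so W
n=19: →17(L), so W
n=20: →17(L), so W
n=21: →16(L), so W
n=22: →17(L), so W
n=23: →17(L), so W
n=24: →22(W), 21(W), 19(W), 18(W) — all W, so L
n=25: →23(W), 22(W), 20(W), 19(W) — all W, so L
n=26: →24(L), so W
n=27: →25(L), so W
n=28: →25(L), so W
L entries with 1 ≤ n ≤ 28 (n=0 is outside the asked range and is not counted): n = 1, 8, 9, 16, 17, 24, 25; that makes 7.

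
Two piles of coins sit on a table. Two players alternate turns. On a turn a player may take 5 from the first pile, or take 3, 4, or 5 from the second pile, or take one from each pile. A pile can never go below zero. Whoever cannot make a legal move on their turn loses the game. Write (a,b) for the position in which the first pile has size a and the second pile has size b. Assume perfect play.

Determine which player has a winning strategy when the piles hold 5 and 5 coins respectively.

The second player wins.

Classify positions by backward induction: terminal positions (no move available) are L. From any other position, the mover wins iff some move reaches an L.
No move ever increases a pile, so every position that can arise here has a ≤ 5 and b ≤ 5; it is enough to label the cells with 0 ≤ a ≤ 5 and 0 ≤ b ≤ 5.
Every move lowers a or b (never raises either), so fill the grid row by row in increasing a, and left to right within a row: each cell's successors are then already labelled.
      b=0  b=1  b=2  b=3  b=4  b=5
a=0:    L    L    L    W    W    W
a=1:    L    W    W    W    W    W
a=2:    L    W    L    W    W    W
a=3:    L    W    L    W    W    W
a=4:    L    W    L    W    W    W
a=5:    W    W    W    W    L    L
Cells with no legal move (terminal, hence L): (0,0), (0,1), (0,2), (1,0), (2,0), (3,0), (4,0).
The remaining L cells, each justified by listing all of its moves:
(2,2): →(1,1)(W) only, which is W, so L
(3,2): →(2,1)(W) only, which is W, so L
(4,2): →(3,1)(W) only, which is W, so L
(5,4): →(0,4)(W), (5,1)(W), (5,0)(W), (4,3)(W) — all W, so L
(5,5): →(0,5)(W), (5,2)(W), (5,1)(W), (5,0)(W), (4,4)(W) — all W, so L
Every other cell has at least one move into one of the L cells above, so it is W.
Every move from (5,5) reaches a W position, so the mover loses.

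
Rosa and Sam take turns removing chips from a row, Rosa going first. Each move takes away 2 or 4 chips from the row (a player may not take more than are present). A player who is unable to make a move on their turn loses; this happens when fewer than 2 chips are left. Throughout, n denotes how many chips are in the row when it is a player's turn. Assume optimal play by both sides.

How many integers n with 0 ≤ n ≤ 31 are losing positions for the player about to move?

12

Label each position W (a win for the player to move) or L (a loss). A position with no legal move is L; any other position is W exactly when some move reaches an L, and L when every move reaches a W.
n=0: no move → L
n=1: no move → L
n=2: W (go to 0, an L position)
n=3: W (go to 1, an L position)
n=4: W (go to 0, an L position)
n=5: W (go to 1, an L position)
n=6: L (options 4(W), 2(W) are all W)
n=7: L (options 5(W), 3(W) are all W)
n=8: W (go to 6, an L position)
n=9: W (go to 7, an L position)
n=10: W (go to 6, an L position)
n=11: W (go to 7, an L position)
n=12: L (options 10(W), 8(W) are all W)
n=13: L (options 11(W), 9(W) are all W)
n=14: W (go to 12, an L position)
n=15: W (go to 13, an L position)
n=16: W (go to 12, an L position)
n=17: W (go to 13, an L position)
n=18: L (options 16(W), 14(W) are all W)
n=19: L (options 17(W), 15(W) are all W)
n=20: W (go to 18, an L position)
n=21: W (go to 19, an L position)
n=22: W (go to 18, an L position)
n=23: W (go to 19, an L position)
n=24: L (options 22(W), 20(W) are all W)
n=25: L (options 23(W), 21(W) are all W)
n=26: W (go to 24, an L position)
n=27: W (go to 25, an L position)
n=28: W (go to 24, an L position)
n=29: W (go to 25, an L position)
n=30: L (options 28(W), 26(W) are all W)
n=31: L (options 29(W), 27(W) are all W)
L entries with 0 ≤ n ≤ 31: n = 0, 1, 6, 7, 12, 13, 18, 19, 24, 25, 30, 31; that makes 12.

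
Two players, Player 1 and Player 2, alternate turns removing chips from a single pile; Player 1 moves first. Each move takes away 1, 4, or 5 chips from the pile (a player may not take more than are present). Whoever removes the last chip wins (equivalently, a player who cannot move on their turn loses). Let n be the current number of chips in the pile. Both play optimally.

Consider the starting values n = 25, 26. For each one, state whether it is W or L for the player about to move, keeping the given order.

Label each position W (a win for the player to move) or L (a loss). A position with no legal move is L; any other position is W exactly when some move reaches an L, and L when every move reaches a W.
n=0: no move → L
n=1: →0(L), so W
n=2: →1(W) only, which is W, so L
n=3: →2(L), so W
n=4: →0(L), so W
n=5: →0(L), so W
n=6: →2(L), so W
n=7: →2(L), so W
n=8: →7(W), 4(W), 3(W) — all W, so L
n=9: →8(L), so W
n=10: →9(W), 6(W), 5(W) — all W, so L
n=11: →10(L), so W
n=12: →8(L), so W
n=13: →8(L), so W
n=14: →10(L), so W
n=15: →10(L), so W
n=16: →15(W), 12(W), 11(W) — all W, so L
n=17: →16(L), so W
n=18: →17(W), 14(W), 13(W) — all W, so L
n=19: →18(L), so W
n=20: →16(L), so W
n=21: →16(L), so W
n=22: →18(L), so W
n=23: →18(L), so W
n=24: →23(W), 20(W), 19(W) — all W, so L
n=25: →24(L), so W
n=26: →25(W), 22(W), 21(W) — all W, so L

25: W, 26: L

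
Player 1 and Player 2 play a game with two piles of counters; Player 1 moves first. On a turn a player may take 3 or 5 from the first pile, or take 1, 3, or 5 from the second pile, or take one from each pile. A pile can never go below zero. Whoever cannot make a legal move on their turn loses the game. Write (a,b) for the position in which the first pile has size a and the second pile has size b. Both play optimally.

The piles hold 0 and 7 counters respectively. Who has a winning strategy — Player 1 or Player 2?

Player 1 wins.

Classify positions by backward induction: terminal positions (no move available) are L. From any other position, the mover wins iff some move reaches an L.
No move ever increases a pile, so every position that can arise here has a ≤ 0 and b ≤ 7; it is enough to label the cells with 0 ≤ a ≤ 0 and 0 ≤ b ≤ 7.
Every move lowers a or b (never raises either), so fill the grid row by row in increasing a, and left to right within a row: each cell's successors are then already labelled.
      b=0  b=1  b=2  b=3  b=4  b=5  b=6  b=7
a=0:    L    W    L    W    L    W    L    W
Cells with no legal move (terminal, hence L): (0,0).
The remaining L cells, each justified by listing all of its moves:
(0,2): the only move is to (0,1)(W), a W ⇒ L
(0,4): moves to (0,3)(W), (0,1)(W); every one is W ⇒ L
(0,6): moves to (0,5)(W), (0,3)(W), (0,1)(W); every one is W ⇒ L
Every other cell has at least one move into one of the L cells above, so it is W.
The starting position (0,7) is W: Player 1 should move to (0,6), handing over an L position.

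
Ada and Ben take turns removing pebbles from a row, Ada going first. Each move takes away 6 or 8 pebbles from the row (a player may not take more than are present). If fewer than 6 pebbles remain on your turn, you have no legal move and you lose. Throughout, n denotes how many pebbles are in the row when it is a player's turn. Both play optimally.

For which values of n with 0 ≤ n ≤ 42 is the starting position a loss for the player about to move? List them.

0, 1, 2, 3, 4, 5, 14, 15, 16, 17, 18, 19, 28, 29, 30, 31, 32, 33, 42

Label each position W (a win for the player to move) or L (a loss). A position with no legal move is L; any other position is W exactly when some move reaches an L, and L when every move reaches a W.
n=0: no move → L
n=1: no move → L
n=2: no move → L
n=3: no move → L
n=4: no move → L
n=5: no move → L
n=6: W (go to 0, an L position)
n=7: W (go to 1, an L position)
n=8: W (go to 2, an L position)
n=9: W (go to 3, an L position)
n=10: W (go to 4, an L position)
n=11: W (go to 5, an L position)
n=12: W (go to 4, an L position)
n=13: W (go to 5, an L position)
n=14: L (options 8(W), 6(W) are all W)
n=15: L (options 9(W), 7(W) are all W)
n=16: L (options 10(W), 8(W) are all W)
n=17: L (options 11(W), 9(W) are all W)
n=18: L (options 12(W), 10(W) are all W)
n=19: L (options 13(W), 11(W) are all W)
n=20: W (go to 14, an L position)
n=21: W (go to 15, an L position)
n=22: W (go to 16, an L position)
n=23: W (go to 17, an L position)
n=24: W (go to 18, an L position)
n=25: W (go to 19, an L position)
n=26: W (go to 18, an L position)
n=27: W (go to 19, an L position)
n=28: L (options 22(W), 20(W) are all W)
n=29: L (options 23(W), 21(W) are all W)
n=30: L (options 24(W), 22(W) are all W)
n=31: L (options 25(W), 23(W) are all W)
n=32: L (options 26(W), 24(W) are all W)
n=33: L (options 27(W), 25(W) are all W)
n=34: W (go to 28, an L position)
n=35: W (go to 29, an L position)
n=36: W (go to 30, an L position)
n=37: W (go to 31, an L position)
n=38: W (go to 32, an L position)
n=39: W (go to 33, an L position)
n=40: W (go to 32, an L position)
n=41: W (go to 33, an L position)
n=42: L (options 36(W), 34(W) are all W)
The losing starting values of n are exactly the entries labelled L in this table (19 of them).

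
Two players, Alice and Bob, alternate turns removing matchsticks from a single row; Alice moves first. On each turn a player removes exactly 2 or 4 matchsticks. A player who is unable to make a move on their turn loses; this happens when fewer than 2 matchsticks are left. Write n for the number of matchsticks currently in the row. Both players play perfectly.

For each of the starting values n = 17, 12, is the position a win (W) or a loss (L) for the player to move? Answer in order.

17: W, 12: L

Work bottom-up. With no move the player to move loses. Otherwise the position is W if at least one move leads to an L position for the opponent, and L if every move leads to a W.
n=0: no move → L
n=1: no move → L
n=2: reaches L-position 0 → W
n=3: reaches L-position 1 → W
n=4: reaches L-position 0 → W
n=5: reaches L-position 1 → W
n=6: only reaches 4(W), 2(W), all W → L
n=7: only reaches 5(W), 3(W), all W → L
n=8: reaches L-position 6 → W
n=9: reaches L-position 7 → W
n=10: reaches L-position 6 → W
n=11: reaches L-position 7 → W
n=12: only reaches 10(W), 8(W), all W → L
n=13: only reaches 11(W), 9(W), all W → L
n=14: reaches L-position 12 → W
n=15: reaches L-position 13 → W
n=16: reaches L-position 12 → W
n=17: reaches L-position 13 → W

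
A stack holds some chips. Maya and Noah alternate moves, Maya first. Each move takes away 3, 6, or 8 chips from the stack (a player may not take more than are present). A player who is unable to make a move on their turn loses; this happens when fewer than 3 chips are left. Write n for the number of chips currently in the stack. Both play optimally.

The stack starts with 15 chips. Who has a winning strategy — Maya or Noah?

Work bottom-up. With no move the player to move loses. Otherwise the position is W if at least one move leads to an L position for the opponent, and L if every move leads to a W.
n=0: no move → L
n=1: no move → L
n=2: no move → L
n=3: can move to 0, which is L ⇒ W
n=4: can move to 1, which is L ⇒ W
n=5: can move to 2, which is L ⇒ W
n=6: can move to 0, which is L ⇒ W
n=7: can move to 1, which is L ⇒ W
n=8: can move to 2, which is L ⇒ W
n=9: can move to 1, which is L ⇒ W
n=10: can move to 2, which is L ⇒ W
n=11: moves to 8(W), 5(W), 3(W); every one is W ⇒ L
n=12: moves to 9(W), 6(W), 4(W); every one is W ⇒ L
n=13: moves to 10(W), 7(W), 5(W); every one is W ⇒ L
n=14: can move to 11, which is L ⇒ W
n=15: can move to 12, which is L ⇒ W
The starting position 15 is W: Maya should remove 3, leaving 12, handing over an L position.

Maya wins.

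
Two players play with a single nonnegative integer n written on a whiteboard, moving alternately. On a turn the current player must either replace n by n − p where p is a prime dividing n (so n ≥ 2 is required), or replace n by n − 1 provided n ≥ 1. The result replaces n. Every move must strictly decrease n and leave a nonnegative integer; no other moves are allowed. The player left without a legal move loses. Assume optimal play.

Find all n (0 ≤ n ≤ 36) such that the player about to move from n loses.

0, 4, 8, 12, 16, 20, 24, 28, 32, 36

Build the W/L table. Terminal = L. A non-terminal position is W if it has a move to some L; otherwise it is L.
n=0: no move → L
n=1: can move to 0, which is L ⇒ W
n=2: can move to 0, which is L ⇒ W
n=3: can move to 0, which is L ⇒ W
n=4: moves to 2(W), 3(W); every one is W ⇒ L
n=5: can move to 0, which is L ⇒ W
n=6: can move to 4, which is L ⇒ W
n=7: can move to 0, which is L ⇒ W
n=8: moves to 6(W), 7(W); every one is W ⇒ L
n=9: can move to 8, which is L ⇒ W
n=10: can move to 8, which is L ⇒ W
n=11: can move to 0, which is L ⇒ W
n=12: moves to 9(W), 10(W), 11(W); every one is W ⇒ L
n=13: can move to 0, which is L ⇒ W
n=14: can move to 12, which is L ⇒ W
n=15: can move to 12, which is L ⇒ W
n=16: moves to 14(W), 15(W); every one is W ⇒ L
n=17: can move to 0, which is L ⇒ W
n=18: can move to 16, which is L ⇒ W
n=19: can move to 0, which is L ⇒ W
n=20: moves to 15(W), 18(W), 19(W); every one is W ⇒ L
n=21: can move to 20, which is L ⇒ W
n=22: can move to 20, which is L ⇒ W
n=23: can move to 0, which is L ⇒ W
n=24: moves to 21(W), 22(W), 23(W); every one is W ⇒ L
n=25: can move to 20, which is L ⇒ W
n=26: can move to 24, which is L ⇒ W
n=27: can move to 24, which is L ⇒ W
n=28: moves to 21(W), 26(W), 27(W); every one is W ⇒ L
n=29: can move to 0, which is L ⇒ W
n=30: can move to 28, which is L ⇒ W
n=31: can move to 0, which is L ⇒ W
n=32: moves to 30(W), 31(W); every one is W ⇒ L
n=33: can move to 32, which is L ⇒ W
n=34: can move to 32, which is L ⇒ W
n=35: can move to 28, which is L ⇒ W
n=36: moves to 33(W), 34(W), 35(W); every one is W ⇒ L
The losing starting values of n are exactly the entries labelled L in this table (10 of them).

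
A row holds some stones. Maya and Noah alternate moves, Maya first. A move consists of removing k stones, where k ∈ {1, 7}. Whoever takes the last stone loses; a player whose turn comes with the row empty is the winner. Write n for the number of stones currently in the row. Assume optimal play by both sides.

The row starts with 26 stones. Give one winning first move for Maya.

Remove 1, leaving 25.

Work bottom-up. With no move the player to move wins. Otherwise the position is W if at least one move leads to an L position for the opponent, and L if every move leads to a W.
n=0: no move; the opponent has just taken the last stone and therefore loses → W
n=1: →0(W) only, which is W, so L
n=2: →1(L), so W
n=3: →2(W) only, which is W, so L
n=4: →3(L), so W
n=5: →4(W) only, which is W, so L
n=6: →5(L), so W
n=7: →6(W), 0(W) — all W, so L
n=8: →7(L), so W
n=9: →8(W), 2(W) — all W, so L
n=10: →9(L), so W
n=11: →10(W), 4(W) — all W, so L
n=12: →11(L), so W
n=13: →12(W), 6(W) — all W, so L
n=14: →13(L), so W
n=15: →14(W), 8(W) — all W, so L
n=16: →15(L), so W
n=17: →16(W), 10(W) — all W, so L
n=18: →17(L), so W
n=19: →18(W), 12(W) — all W, so L
n=20: →19(L), so W
n=21: →20(W), 14(W) — all W, so L
n=22: →21(L), so W
n=23: →22(W), 16(W) — all W, so L
n=24: →23(L), so W
n=25: →24(W), 18(W) — all W, so L
n=26: →25(L), so W
From 26, the L positions reachable in one move are: 25, 19. Any move reaching one of these is winning.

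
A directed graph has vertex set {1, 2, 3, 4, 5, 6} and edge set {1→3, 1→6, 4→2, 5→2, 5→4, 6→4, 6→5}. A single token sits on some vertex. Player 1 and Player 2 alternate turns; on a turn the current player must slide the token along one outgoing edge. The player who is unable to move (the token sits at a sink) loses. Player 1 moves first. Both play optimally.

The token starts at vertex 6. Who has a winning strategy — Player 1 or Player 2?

Player 2 wins.

Positions with no move are L. A position that does have a move is losing for the player to move precisely when every available move leads to a winning position for the opponent. Fill in the labels:
Every edge goes from a vertex to one that appears earlier in the order 2, 3, 4, 5, 6, 1, so processing vertices in that order labels each vertex after all of its successors.
2: no outgoing edge → L
3: no outgoing edge → L
4: can move to 2, which is L ⇒ W
5: can move to 2, which is L ⇒ W
6: moves to 5(W), 4(W); every one is W ⇒ L
1: can move to 6, which is L ⇒ W
The starting position 6 is L: whatever Player 1 does, the opponent receives a W position.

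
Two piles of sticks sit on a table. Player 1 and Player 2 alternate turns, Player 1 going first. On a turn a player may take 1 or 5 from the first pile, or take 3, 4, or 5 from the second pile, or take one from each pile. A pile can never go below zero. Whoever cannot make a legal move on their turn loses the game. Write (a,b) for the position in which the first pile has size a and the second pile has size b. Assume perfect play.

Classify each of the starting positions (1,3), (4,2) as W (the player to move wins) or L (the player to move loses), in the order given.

(1,3): W, (4,2): L

Build the W/L table. Terminal = L. A non-terminal position is W if it has a move to some L; otherwise it is L.
No move ever increases a pile, so every position that can arise here has a ≤ 4 and b ≤ 3; it is enough to label the cells with 0 ≤ a ≤ 4 and 0 ≤ b ≤ 3.
Every move lowers a or b (never raises either), so fill the grid row by row in increasing a, and left to right within a row: each cell's successors are then already labelled.
      b=0  b=1  b=2  b=3
a=0:    L    L    L    W
a=1:    W    W    W    W
a=2:    L    L    L    W
a=3:    W    W    W    W
a=4:    L    L    L    W
Cells with no legal move (terminal, hence L): (0,0), (0,1), (0,2).
The remaining L cells, each justified by listing all of its moves:
(2,0): →(1,0)(W) only, which is W, so L
(2,1): →(1,1)(W), (1,0)(W) — all W, so L
(2,2): →(1,2)(W), (1,1)(W) — all W, so L
(4,0): →(3,0)(W) only, which is W, so L
(4,1): →(3,1)(W), (3,0)(W) — all W, so L
(4,2): →(3,2)(W), (3,1)(W) — all W, so L
Every other cell has at least one move into one of the L cells above, so it is W.
(1,3): the move to (0,2) reaches an L cell, so W
(4,2): one of the L cells justified above, so L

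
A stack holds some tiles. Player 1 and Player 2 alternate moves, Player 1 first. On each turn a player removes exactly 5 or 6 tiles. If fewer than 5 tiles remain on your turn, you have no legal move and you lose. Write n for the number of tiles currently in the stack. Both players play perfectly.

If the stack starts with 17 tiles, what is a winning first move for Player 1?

Remove 5, leaving 12.

Positions with no move are L. A position that does have a move is losing for the player to move precisely when every available move leads to a winning position for the opponent. Fill in the labels:
n=0: no move → L
n=1: no move → L
n=2: no move → L
n=3: no move → L
n=4: no move → L
n=5: →0(L), so W
n=6: →1(L), so W
n=7: →2(L), so W
n=8: →3(L), so W
n=9: →4(L), so W
n=10: →4(L), so W
n=11: →6(W), 5(W) — all W, so L
n=12: →7(W), 6(W) — all W, so L
n=13: →8(W), 7(W) — all W, so L
n=14: →9(W), 8(W) — all W, so L
n=15: →10(W), 9(W) — all W, so L
n=16: →11(L), so W
n=17: →12(L), so W
From 17, the L positions reachable in one move are: 12, 11. Any move reaching one of these is winning.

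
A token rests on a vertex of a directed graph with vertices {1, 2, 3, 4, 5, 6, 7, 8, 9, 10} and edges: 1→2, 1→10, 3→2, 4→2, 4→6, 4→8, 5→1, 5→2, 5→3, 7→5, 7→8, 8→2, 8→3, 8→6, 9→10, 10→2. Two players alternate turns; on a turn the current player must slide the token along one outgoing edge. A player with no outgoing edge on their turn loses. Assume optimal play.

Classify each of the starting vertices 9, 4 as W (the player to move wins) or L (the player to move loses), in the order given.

9: L, 4: W

Label each position W (a win for the player to move) or L (a loss). A position with no legal move is L; any other position is W exactly when some move reaches an L, and L when every move reaches a W.
Every edge goes from a vertex to one that appears earlier in the order 6, 2, 3, 10, 1, 5, 8, 7, 9, 4, so processing vertices in that order labels each vertex after all of its successors.
6: no outgoing edge → L
2: no outgoing edge → L
3: W (go to 2, an L position)
10: W (go to 2, an L position)
1: W (go to 2, an L position)
5: W (go to 2, an L position)
8: W (go to 2, an L position)
7: L (options 8(W), 5(W) are all W)
9: L (sole option 10(W) is W)
4: W (go to 2, an L position)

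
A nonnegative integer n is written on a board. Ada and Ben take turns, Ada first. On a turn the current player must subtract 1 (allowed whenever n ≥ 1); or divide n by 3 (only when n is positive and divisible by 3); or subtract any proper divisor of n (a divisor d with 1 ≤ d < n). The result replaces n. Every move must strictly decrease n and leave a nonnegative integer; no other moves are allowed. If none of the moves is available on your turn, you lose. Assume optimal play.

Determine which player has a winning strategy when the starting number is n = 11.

Ben wins.

Classify positions by backward induction: terminal positions (no move available) are L. From any other position, the mover wins iff some move reaches an L.
n=0: no move → L
n=1: W (go to 0, an L position)
n=2: L (sole option 1(W) is W)
n=3: W (go to 2, an L position)
n=4: W (go to 2, an L position)
n=5: L (sole option 4(W) is W)
n=6: W (go to 2, an L position)
n=7: L (sole option 6(W) is W)
n=8: W (go to 7, an L position)
n=9: L (options 3(W), 6(W), 8(W) are all W)
n=10: W (go to 5, an L position)
n=11: L (sole option 10(W) is W)
Every move from 11 reaches a W position, so the mover loses.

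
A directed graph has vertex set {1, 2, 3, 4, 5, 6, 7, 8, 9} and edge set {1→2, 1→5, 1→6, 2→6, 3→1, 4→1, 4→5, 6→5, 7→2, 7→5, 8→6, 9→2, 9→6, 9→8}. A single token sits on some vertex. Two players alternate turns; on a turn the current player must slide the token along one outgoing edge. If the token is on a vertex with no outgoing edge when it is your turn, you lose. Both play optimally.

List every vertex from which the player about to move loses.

2, 3, 5, 8

Build the W/L table. Terminal = L. A non-terminal position is W if it has a move to some L; otherwise it is L.
Every edge goes from a vertex to one that appears earlier in the order 5, 6, 2, 1, 4, 7, 8, 3, 9, so processing vertices in that order labels each vertex after all of its successors.
5: no outgoing edge → L
6: →5(L), so W
2: →6(W) only, which is W, so L
1: →2(L), so W
4: →5(L), so W
7: →2(L), so W
8: →6(W) only, which is W, so L
3: →1(W) only, which is W, so L
9: →8(L), so W
Reading off the rows marked L gives the requested list; there are 4 such vertices.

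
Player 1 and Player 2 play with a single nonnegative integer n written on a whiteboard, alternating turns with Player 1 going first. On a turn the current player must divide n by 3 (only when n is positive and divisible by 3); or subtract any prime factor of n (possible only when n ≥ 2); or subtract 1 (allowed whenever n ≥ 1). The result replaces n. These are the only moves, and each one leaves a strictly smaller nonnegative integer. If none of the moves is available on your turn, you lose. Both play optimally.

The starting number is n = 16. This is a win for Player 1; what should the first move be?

Move to 14.

Label each position W (a win for the player to move) or L (a loss). A position with no legal move is L; any other position is W exactly when some move reaches an L, and L when every move reaches a W.
n=0: no move → L
n=1: reaches L-position 0 → W
n=2: reaches L-position 0 → W
n=3: reaches L-position 0 → W
n=4: only reaches 2(W), 3(W), all W → L
n=5: reaches L-position 0 → W
n=6: reaches L-position 4 → W
n=7: reaches L-position 0 → W
n=8: only reaches 6(W), 7(W), all W → L
n=9: reaches L-position 8 → W
n=10: reaches L-position 8 → W
n=11: reaches L-position 0 → W
n=12: reaches L-position 4 → W
n=13: reaches L-position 0 → W
n=14: only reaches 7(W), 12(W), 13(W), all W → L
n=15: reaches L-position 14 → W
n=16: reaches L-position 14 → W
From 16, the L positions reachable in one move are: 14.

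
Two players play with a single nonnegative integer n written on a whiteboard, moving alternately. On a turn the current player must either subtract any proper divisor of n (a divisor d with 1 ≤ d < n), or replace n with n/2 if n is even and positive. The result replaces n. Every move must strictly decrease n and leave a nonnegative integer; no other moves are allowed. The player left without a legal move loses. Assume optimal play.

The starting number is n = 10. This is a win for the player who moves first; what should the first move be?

Use the standard recursion: the mover loses at a terminal position; elsewhere, the mover wins exactly when some move hands the opponent an L position.
n=0: no move → L
n=1: no move → L
n=2: can move to 1, which is L ⇒ W
n=3: the only move is to 2(W), a W ⇒ L
n=4: can move to 3, which is L ⇒ W
n=5: the only move is to 4(W), a W ⇒ L
n=6: can move to 3, which is L ⇒ W
n=7: the only move is to 6(W), a W ⇒ L
n=8: can move to 7, which is L ⇒ W
n=9: moves to 6(W), 8(W); every one is W ⇒ L
n=10: can move to 5, which is L ⇒ W
From 10, the L positions reachable in one move are: 5, 9. Any move reaching one of these is winning.

Move to 5.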